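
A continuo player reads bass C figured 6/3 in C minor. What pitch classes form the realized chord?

C, Eb, Ab

A third above C in this key is Eb.
A sixth above C in this key is Ab.
Together with the bass C, this spells Ab major in first inversion.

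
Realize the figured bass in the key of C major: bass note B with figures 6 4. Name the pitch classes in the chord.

B, E, G

A fourth above B in this key is E.
A sixth above B in this key is G.
Together with the bass B, this spells E minor in second inversion.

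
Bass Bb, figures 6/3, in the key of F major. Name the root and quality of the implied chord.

The figures 6/3 indicate a triad in first inversion.
In first inversion the root lies a sixth above the bass: a sixth above Bb in F major is G.
The chord tones are Bb, D, G, giving G minor.

G minor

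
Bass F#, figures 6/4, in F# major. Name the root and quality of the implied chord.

B major

The figures 6/4 indicate a triad in second inversion.
In second inversion the root lies a fourth above the bass: a fourth above F# in F# major is B.
The chord tones are F#, B, D#, giving B major.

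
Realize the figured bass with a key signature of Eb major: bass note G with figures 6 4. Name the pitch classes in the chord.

G, C, Eb

A fourth above G in this key is C.
A sixth above G in this key is Eb.
Together with the bass G, this spells C minor in second inversion.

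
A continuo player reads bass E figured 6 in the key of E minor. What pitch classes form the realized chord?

E, G, C

The written figures 6 are shorthand for 6/3: the 3 is implied.
A third above E in this key is G.
A sixth above E in this key is C.
Together with the bass E, this spells C major in first inversion.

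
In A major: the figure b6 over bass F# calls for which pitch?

Counting 5 letter steps above F# lands on D; in A major, that letter is D.
The b6 figure lowers it a semitone, giving Db.

Db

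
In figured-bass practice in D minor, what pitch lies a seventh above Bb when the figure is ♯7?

A#

Counting 6 letter steps above Bb lands on A; in D minor, that letter is A.
The #7 figure raises it a semitone, giving A#.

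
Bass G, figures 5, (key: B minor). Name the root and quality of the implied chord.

The figures 5 indicate a triad in root position.
In root position the bass is the root, so the root is G.
The chord tones are G, B, D, giving G major.

G major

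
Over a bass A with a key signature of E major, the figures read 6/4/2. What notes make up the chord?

A second above A in this key is B.
A fourth above A in this key is D#.
A sixth above A in this key is F#.
Together with the bass A, this spells B dominant seventh in third inversion.

A, B, D#, F#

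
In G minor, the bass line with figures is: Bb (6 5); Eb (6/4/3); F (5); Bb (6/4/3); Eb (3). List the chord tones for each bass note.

Bb, D, F, G | Eb, G, A, C | F, A, C | Bb, D, Eb, G | Eb, G, Bb

Bb (6/5/3): Bb, D, F, G.
Eb (6/4/3): Eb, G, A, C.
F (5/3): F, A, C.
Bb (6/4/3): Bb, D, Eb, G.
Eb (5/3): Eb, G, Bb.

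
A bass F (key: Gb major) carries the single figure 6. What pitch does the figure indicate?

Counting 5 letter steps above F lands on D; in Gb major, that letter is Db.

Db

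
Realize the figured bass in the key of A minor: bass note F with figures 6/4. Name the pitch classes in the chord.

F, B, D

A fourth above F in this key is B.
A sixth above F in this key is D.
Together with the bass F, this spells B diminished in second inversion.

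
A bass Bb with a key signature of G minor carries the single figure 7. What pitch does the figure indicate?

Counting 6 letter steps above Bb lands on A; in G minor, that letter is A.

A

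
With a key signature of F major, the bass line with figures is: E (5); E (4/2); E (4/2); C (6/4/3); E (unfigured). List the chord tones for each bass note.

E, G, Bb | E, F, A, C | E, F, A, C | C, E, F, A | E, G, Bb

E (5/3): E, G, Bb.
E (6/4/2): E, F, A, C.
E (6/4/2): E, F, A, C.
C (6/4/3): C, E, F, A.
E (5/3): E, G, Bb.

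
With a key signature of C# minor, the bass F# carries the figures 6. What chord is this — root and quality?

D# diminished

The figures 6 indicate a triad in first inversion.
In first inversion the root lies a sixth above the bass: a sixth above F# in C# minor is D#.
The chord tones are F#, A, D#, giving D# diminished.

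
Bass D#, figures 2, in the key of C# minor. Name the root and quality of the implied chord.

The figures 2 indicate a seventh chord in third inversion.
In third inversion the root lies a second above the bass: a second above D# in C# minor is E.
The chord tones are D#, E, G#, B, giving E major seventh.

E major seventh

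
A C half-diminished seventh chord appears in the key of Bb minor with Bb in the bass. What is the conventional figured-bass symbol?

4/2

Bb is the seventh of C half-diminished seventh, so the chord is in third inversion.
A seventh chord in third inversion is figured 6/4/2, conventionally abbreviated 4/2.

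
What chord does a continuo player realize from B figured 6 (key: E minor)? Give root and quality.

The figures 6 indicate a triad in first inversion.
In first inversion the root lies a sixth above the bass: a sixth above B in E minor is G.
The chord tones are B, D, G, giving G major.

G major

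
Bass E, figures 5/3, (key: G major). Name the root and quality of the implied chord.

E minor

The figures 5/3 indicate a triad in root position.
In root position the bass is the root, so the root is E.
The chord tones are E, G, B, giving E minor.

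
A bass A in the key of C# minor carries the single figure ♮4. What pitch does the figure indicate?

D

Counting 3 letter steps above A lands on D; in C# minor, that letter is D#.
The ♮4 figure makes it natural, giving D.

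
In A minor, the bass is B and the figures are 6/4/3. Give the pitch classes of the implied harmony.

A third above B in this key is D.
A fourth above B in this key is E.
A sixth above B in this key is G.
Together with the bass B, this spells E minor seventh in second inversion.

B, D, E, G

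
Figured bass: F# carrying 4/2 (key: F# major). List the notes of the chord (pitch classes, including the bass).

The written figures 4/2 are shorthand for 6/4/2: the 6 is implied.
A second above F# in this key is G#.
A fourth above F# in this key is B.
A sixth above F# in this key is D#.
Together with the bass F#, this spells G# minor seventh in third inversion.

F#, G#, B, D#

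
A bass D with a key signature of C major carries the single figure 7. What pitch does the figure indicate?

C

Counting 6 letter steps above D lands on C; in C major, that letter is C.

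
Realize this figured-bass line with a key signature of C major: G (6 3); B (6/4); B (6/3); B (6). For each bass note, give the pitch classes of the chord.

G (6/3): G, B, E.
B (6/4): B, E, G.
B (6/3): B, D, G.
B (6/3): B, D, G.

G, B, E | B, E, G | B, D, G | B, D, G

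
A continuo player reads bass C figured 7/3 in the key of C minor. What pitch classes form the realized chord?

The written figures 7/3 are shorthand for 7/5/3: the 5 is implied.
A third above C in this key is Eb.
A fifth above C in this key is G.
A seventh above C in this key is Bb.
Together with the bass C, this spells C minor seventh in root position.

C, Eb, G, Bb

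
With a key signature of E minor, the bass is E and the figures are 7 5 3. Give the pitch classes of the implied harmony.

A third above E in this key is G.
A fifth above E in this key is B.
A seventh above E in this key is D.
Together with the bass E, this spells E minor seventh in root position.

E, G, B, D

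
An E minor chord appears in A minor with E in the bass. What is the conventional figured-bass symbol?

E is the root of E minor, so the chord is in root position.
A triad in root position is figured 5/3, conventionally abbreviated (no figures — root-position triad).

no figures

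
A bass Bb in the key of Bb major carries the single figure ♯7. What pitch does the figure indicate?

Counting 6 letter steps above Bb lands on A; in Bb major, that letter is A.
The #7 figure raises it a semitone, giving A#.

A#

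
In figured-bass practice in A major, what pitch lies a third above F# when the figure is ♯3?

A#

Counting 2 letter steps above F# lands on A; in A major, that letter is A.
The #3 figure raises it a semitone, giving A#.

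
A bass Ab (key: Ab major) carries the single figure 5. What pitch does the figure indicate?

Counting 4 letter steps above Ab lands on E; in Ab major, that letter is Eb.

Eb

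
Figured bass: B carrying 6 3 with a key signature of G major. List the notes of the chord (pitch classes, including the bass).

A third above B in this key is D.
A sixth above B in this key is G.
Together with the bass B, this spells G major in first inversion.

B, D, G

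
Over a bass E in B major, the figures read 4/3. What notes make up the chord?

The written figures 4/3 are shorthand for 6/4/3: the 6 is implied.
A third above E in this key is G#.
A fourth above E in this key is A#.
A sixth above E in this key is C#.
Together with the bass E, this spells A# half-diminished seventh in second inversion.

E, G#, A#, C#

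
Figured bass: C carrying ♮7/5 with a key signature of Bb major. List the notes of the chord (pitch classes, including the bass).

C, Eb, G, B

The written figures ♮7/5 are shorthand for 7/5/3: the 3 is implied.
A third above C in this key is Eb.
A fifth above C in this key is G.
A seventh above C in this key is Bb, made natural (B) by the ♮ figure.
Together with the bass C, this spells C minor-major seventh in root position.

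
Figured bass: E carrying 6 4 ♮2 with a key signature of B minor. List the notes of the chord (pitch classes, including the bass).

E, F, A, C#

A second above E in this key is F#, made natural (F) by the ♮ figure.
A fourth above E in this key is A.
A sixth above E in this key is C#.
Together with the bass E, this spells F augmented major seventh in third inversion.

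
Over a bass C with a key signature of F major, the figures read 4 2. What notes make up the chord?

C, D, F, A

The written figures 4 2 are shorthand for 6/4/2: the 6 is implied.
A second above C in this key is D.
A fourth above C in this key is F.
A sixth above C in this key is A.
Together with the bass C, this spells D minor seventh in third inversion.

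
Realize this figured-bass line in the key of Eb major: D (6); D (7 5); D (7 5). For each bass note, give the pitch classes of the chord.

D, F, Bb | D, F, Ab, C | D, F, Ab, C

D (6/3): D, F, Bb.
D (7/5/3): D, F, Ab, C.
D (7/5/3): D, F, Ab, C.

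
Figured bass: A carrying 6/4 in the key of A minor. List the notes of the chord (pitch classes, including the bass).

A fourth above A in this key is D.
A sixth above A in this key is F.
Together with the bass A, this spells D minor in second inversion.

A, D, F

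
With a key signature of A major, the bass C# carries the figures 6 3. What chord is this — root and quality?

A major

The figures 6 3 indicate a triad in first inversion.
In first inversion the root lies a sixth above the bass: a sixth above C# in A major is A.
The chord tones are C#, E, A, giving A major.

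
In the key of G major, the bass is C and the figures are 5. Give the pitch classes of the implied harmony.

C, E, G

The written figures 5 are shorthand for 5/3: the 3 is implied.
A third above C in this key is E.
A fifth above C in this key is G.
Together with the bass C, this spells C major in root position.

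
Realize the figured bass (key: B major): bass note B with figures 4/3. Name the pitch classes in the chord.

B, D#, E, G#

The written figures 4/3 are shorthand for 6/4/3: the 6 is implied.
A third above B in this key is D#.
A fourth above B in this key is E.
A sixth above B in this key is G#.
Together with the bass B, this spells E major seventh in second inversion.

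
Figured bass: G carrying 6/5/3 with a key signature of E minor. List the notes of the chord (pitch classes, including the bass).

G, B, D, E

A third above G in this key is B.
A fifth above G in this key is D.
A sixth above G in this key is E.
Together with the bass G, this spells E minor seventh in first inversion.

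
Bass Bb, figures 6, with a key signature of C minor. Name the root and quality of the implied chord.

The figures 6 indicate a triad in first inversion.
In first inversion the root lies a sixth above the bass: a sixth above Bb in C minor is G.
The chord tones are Bb, D, G, giving G minor.

G minor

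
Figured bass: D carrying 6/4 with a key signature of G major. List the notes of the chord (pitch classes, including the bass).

A fourth above D in this key is G.
A sixth above D in this key is B.
Together with the bass D, this spells G major in second inversion.

D, G, B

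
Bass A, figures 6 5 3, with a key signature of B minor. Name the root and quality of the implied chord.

The figures 6 5 3 indicate a seventh chord in first inversion.
In first inversion the root lies a sixth above the bass: a sixth above A in B minor is F#.
The chord tones are A, C#, E, F#, giving F# minor seventh.

F# minor seventh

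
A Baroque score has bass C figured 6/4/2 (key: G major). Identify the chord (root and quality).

The figures 6/4/2 indicate a seventh chord in third inversion.
In third inversion the root lies a second above the bass: a second above C in G major is D.
The chord tones are C, D, F#, A, giving D dominant seventh.

D dominant seventh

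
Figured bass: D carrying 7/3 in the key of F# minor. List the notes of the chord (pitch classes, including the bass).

D, F#, A, C#

The written figures 7/3 are shorthand for 7/5/3: the 5 is implied.
A third above D in this key is F#.
A fifth above D in this key is A.
A seventh above D in this key is C#.
Together with the bass D, this spells D major seventh in root position.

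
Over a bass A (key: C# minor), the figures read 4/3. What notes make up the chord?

A, C#, D#, F#

The written figures 4/3 are shorthand for 6/4/3: the 6 is implied.
A third above A in this key is C#.
A fourth above A in this key is D#.
A sixth above A in this key is F#.
Together with the bass A, this spells D# half-diminished seventh in second inversion.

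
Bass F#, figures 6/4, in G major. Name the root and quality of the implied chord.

The figures 6/4 indicate a triad in second inversion.
In second inversion the root lies a fourth above the bass: a fourth above F# in G major is B.
The chord tones are F#, B, D, giving B minor.

B minor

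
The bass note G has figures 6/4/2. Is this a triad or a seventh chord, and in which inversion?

Intervals of 6/4/2 above the bass form a seventh chord; the bass is the seventh, so this is third inversion.

seventh chord, third inversion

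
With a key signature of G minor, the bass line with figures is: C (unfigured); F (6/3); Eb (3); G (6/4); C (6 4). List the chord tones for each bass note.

C (5/3): C, Eb, G.
F (6/3): F, A, D.
Eb (5/3): Eb, G, Bb.
G (6/4): G, C, Eb.
C (6/4): C, F, A.

C, Eb, G | F, A, D | Eb, G, Bb | G, C, Eb | C, F, A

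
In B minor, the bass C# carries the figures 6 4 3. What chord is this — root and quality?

F# minor seventh

The figures 6 4 3 indicate a seventh chord in second inversion.
In second inversion the root lies a fourth above the bass: a fourth above C# in B minor is F#.
The chord tones are C#, E, F#, A, giving F# minor seventh.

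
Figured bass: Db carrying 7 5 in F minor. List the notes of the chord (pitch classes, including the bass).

The written figures 7 5 are shorthand for 7/5/3: the 3 is implied.
A third above Db in this key is F.
A fifth above Db in this key is Ab.
A seventh above Db in this key is C.
Together with the bass Db, this spells Db major seventh in root position.

Db, F, Ab, C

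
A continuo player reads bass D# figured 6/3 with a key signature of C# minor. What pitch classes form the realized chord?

A third above D# in this key is F#.
A sixth above D# in this key is B.
Together with the bass D#, this spells B major in first inversion.

D#, F#, B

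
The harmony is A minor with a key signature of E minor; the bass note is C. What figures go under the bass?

C is the third of A minor, so the chord is in first inversion.
A triad in first inversion is figured 6/3, conventionally abbreviated 6.

6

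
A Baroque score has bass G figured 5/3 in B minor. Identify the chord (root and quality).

The figures 5/3 indicate a triad in root position.
In root position the bass is the root, so the root is G.
The chord tones are G, B, D, giving G major.

G major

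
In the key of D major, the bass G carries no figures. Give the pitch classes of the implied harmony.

G, B, D

An unfigured bass implies 5/3.
A third above G in this key is B.
A fifth above G in this key is D.
Together with the bass G, this spells G major in root position.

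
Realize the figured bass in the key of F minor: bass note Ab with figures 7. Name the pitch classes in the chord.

The written figures 7 are shorthand for 7/5/3: the 5/3 are implied.
A third above Ab in this key is C.
A fifth above Ab in this key is Eb.
A seventh above Ab in this key is G.
Together with the bass Ab, this spells Ab major seventh in root position.

Ab, C, Eb, G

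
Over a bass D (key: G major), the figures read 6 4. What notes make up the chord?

A fourth above D in this key is G.
A sixth above D in this key is B.
Together with the bass D, this spells G major in second inversion.

D, G, B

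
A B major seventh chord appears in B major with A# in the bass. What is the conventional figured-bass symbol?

A# is the seventh of B major seventh, so the chord is in third inversion.
A seventh chord in third inversion is figured 6/4/2, conventionally abbreviated 4/2.

4/2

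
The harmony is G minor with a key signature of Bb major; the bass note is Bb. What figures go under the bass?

6

Bb is the third of G minor, so the chord is in first inversion.
A triad in first inversion is figured 6/3, conventionally abbreviated 6.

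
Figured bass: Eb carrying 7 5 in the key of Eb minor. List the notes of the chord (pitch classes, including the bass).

Eb, Gb, Bb, Db

The written figures 7 5 are shorthand for 7/5/3: the 3 is implied.
A third above Eb in this key is Gb.
A fifth above Eb in this key is Bb.
A seventh above Eb in this key is Db.
Together with the bass Eb, this spells Eb minor seventh in root position.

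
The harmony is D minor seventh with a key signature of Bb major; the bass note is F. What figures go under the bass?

6/5

F is the third of D minor seventh, so the chord is in first inversion.
A seventh chord in first inversion is figured 6/5/3, conventionally abbreviated 6/5.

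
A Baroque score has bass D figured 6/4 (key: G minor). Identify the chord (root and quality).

The figures 6/4 indicate a triad in second inversion.
In second inversion the root lies a fourth above the bass: a fourth above D in G minor is G.
The chord tones are D, G, Bb, giving G minor.

G minor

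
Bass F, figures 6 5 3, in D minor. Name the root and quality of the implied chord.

D minor seventh

The figures 6 5 3 indicate a seventh chord in first inversion.
In first inversion the root lies a sixth above the bass: a sixth above F in D minor is D.
The chord tones are F, A, C, D, giving D minor seventh.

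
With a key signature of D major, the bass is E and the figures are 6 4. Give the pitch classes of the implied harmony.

E, A, C#

A fourth above E in this key is A.
A sixth above E in this key is C#.
Together with the bass E, this spells A major in second inversion.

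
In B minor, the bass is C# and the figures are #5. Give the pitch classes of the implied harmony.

C#, E, G#

The written figures #5 are shorthand for 5/3: the 3 is implied.
A third above C# in this key is E.
A fifth above C# in this key is G, raised to G# by the sharp.
Together with the bass C#, this spells C# minor in root position.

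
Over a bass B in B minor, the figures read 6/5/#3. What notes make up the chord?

B, D#, F#, G

A third above B in this key is D, raised to D# by the sharp.
A fifth above B in this key is F#.
A sixth above B in this key is G.
Together with the bass B, this spells G augmented major seventh in first inversion.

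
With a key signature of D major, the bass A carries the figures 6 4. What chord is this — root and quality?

D major

The figures 6 4 indicate a triad in second inversion.
In second inversion the root lies a fourth above the bass: a fourth above A in D major is D.
The chord tones are A, D, F#, giving D major.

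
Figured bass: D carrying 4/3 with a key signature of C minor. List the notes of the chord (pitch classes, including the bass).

The written figures 4/3 are shorthand for 6/4/3: the 6 is implied.
A third above D in this key is F.
A fourth above D in this key is G.
A sixth above D in this key is Bb.
Together with the bass D, this spells G minor seventh in second inversion.

D, F, G, Bb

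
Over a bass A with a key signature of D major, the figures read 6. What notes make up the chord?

A, C#, F#

The written figures 6 are shorthand for 6/3: the 3 is implied.
A third above A in this key is C#.
A sixth above A in this key is F#.
Together with the bass A, this spells F# minor in first inversion.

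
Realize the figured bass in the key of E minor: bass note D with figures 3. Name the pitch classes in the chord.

The written figures 3 are shorthand for 5/3: the 5 is implied.
A third above D in this key is F#.
A fifth above D in this key is A.
Together with the bass D, this spells D major in root position.

D, F#, A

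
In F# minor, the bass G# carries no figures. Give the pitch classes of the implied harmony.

An unfigured bass implies 5/3.
A third above G# in this key is B.
A fifth above G# in this key is D.
Together with the bass G#, this spells G# diminished in root position.

G#, B, D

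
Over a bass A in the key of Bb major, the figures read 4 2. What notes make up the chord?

A, Bb, D, F

The written figures 4 2 are shorthand for 6/4/2: the 6 is implied.
A second above A in this key is Bb.
A fourth above A in this key is D.
A sixth above A in this key is F.
Together with the bass A, this spells Bb major seventh in third inversion.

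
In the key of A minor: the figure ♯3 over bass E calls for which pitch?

Counting 2 letter steps above E lands on G; in A minor, that letter is G.
The #3 figure raises it a semitone, giving G#.

G#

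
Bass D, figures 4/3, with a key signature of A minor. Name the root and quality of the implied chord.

G dominant seventh

The figures 4/3 indicate a seventh chord in second inversion.
In second inversion the root lies a fourth above the bass: a fourth above D in A minor is G.
The chord tones are D, F, G, B, giving G dominant seventh.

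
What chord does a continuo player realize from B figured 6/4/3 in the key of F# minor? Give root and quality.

E dominant seventh

The figures 6/4/3 indicate a seventh chord in second inversion.
In second inversion the root lies a fourth above the bass: a fourth above B in F# minor is E.
The chord tones are B, D, E, G#, giving E dominant seventh.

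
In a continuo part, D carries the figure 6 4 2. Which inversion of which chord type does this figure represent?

Intervals of 6/4/2 above the bass form a seventh chord; the bass is the seventh, so this is third inversion.

seventh chord, third inversion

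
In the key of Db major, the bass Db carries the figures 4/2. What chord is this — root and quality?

The figures 4/2 indicate a seventh chord in third inversion.
In third inversion the root lies a second above the bass: a second above Db in Db major is Eb.
The chord tones are Db, Eb, Gb, Bb, giving Eb minor seventh.

Eb minor seventh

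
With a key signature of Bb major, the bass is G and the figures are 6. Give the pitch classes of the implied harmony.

G, Bb, Eb

The written figures 6 are shorthand for 6/3: the 3 is implied.
A third above G in this key is Bb.
A sixth above G in this key is Eb.
Together with the bass G, this spells Eb major in first inversion.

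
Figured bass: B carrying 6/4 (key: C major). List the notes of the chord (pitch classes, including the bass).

B, E, G

A fourth above B in this key is E.
A sixth above B in this key is G.
Together with the bass B, this spells E minor in second inversion.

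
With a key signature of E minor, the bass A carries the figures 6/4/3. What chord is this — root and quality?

D dominant seventh

The figures 6/4/3 indicate a seventh chord in second inversion.
In second inversion the root lies a fourth above the bass: a fourth above A in E minor is D.
The chord tones are A, C, D, F#, giving D dominant seventh.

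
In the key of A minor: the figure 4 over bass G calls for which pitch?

C

Counting 3 letter steps above G lands on C; in A minor, that letter is C.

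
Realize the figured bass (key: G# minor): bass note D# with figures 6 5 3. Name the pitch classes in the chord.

A third above D# in this key is F#.
A fifth above D# in this key is A#.
A sixth above D# in this key is B.
Together with the bass D#, this spells B major seventh in first inversion.

D#, F#, A#, B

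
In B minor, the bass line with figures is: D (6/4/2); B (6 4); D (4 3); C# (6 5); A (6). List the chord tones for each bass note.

D, E, G, B | B, E, G | D, F#, G, B | C#, E, G, A | A, C#, F#

D (6/4/2): D, E, G, B.
B (6/4): B, E, G.
D (6/4/3): D, F#, G, B.
C# (6/5/3): C#, E, G, A.
A (6/3): A, C#, F#.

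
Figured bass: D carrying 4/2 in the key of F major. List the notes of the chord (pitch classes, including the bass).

The written figures 4/2 are shorthand for 6/4/2: the 6 is implied.
A second above D in this key is E.
A fourth above D in this key is G.
A sixth above D in this key is Bb.
Together with the bass D, this spells E half-diminished seventh in third inversion.

D, E, G, Bb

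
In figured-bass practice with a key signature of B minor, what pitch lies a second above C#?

D

Counting 1 letter step above C# lands on D; in B minor, that letter is D.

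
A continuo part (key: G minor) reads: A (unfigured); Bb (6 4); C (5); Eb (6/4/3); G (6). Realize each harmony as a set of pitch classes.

A, C, Eb | Bb, Eb, G | C, Eb, G | Eb, G, A, C | G, Bb, Eb

A (5/3): A, C, Eb.
Bb (6/4): Bb, Eb, G.
C (5/3): C, Eb, G.
Eb (6/4/3): Eb, G, A, C.
G (6/3): G, Bb, Eb.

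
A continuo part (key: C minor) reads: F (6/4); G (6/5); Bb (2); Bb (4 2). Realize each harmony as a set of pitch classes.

F (6/4): F, Bb, D.
G (6/5/3): G, Bb, D, Eb.
Bb (6/4/2): Bb, C, Eb, G.
Bb (6/4/2): Bb, C, Eb, G.

F, Bb, D | G, Bb, D, Eb | Bb, C, Eb, G | Bb, C, Eb, G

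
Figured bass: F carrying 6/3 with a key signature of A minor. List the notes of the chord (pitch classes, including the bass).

A third above F in this key is A.
A sixth above F in this key is D.
Together with the bass F, this spells D minor in first inversion.

F, A, D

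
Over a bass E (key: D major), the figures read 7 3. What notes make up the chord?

E, G, B, D

The written figures 7 3 are shorthand for 7/5/3: the 5 is implied.
A third above E in this key is G.
A fifth above E in this key is B.
A seventh above E in this key is D.
Together with the bass E, this spells E minor seventh in root position.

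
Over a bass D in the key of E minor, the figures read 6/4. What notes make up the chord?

D, G, B

A fourth above D in this key is G.
A sixth above D in this key is B.
Together with the bass D, this spells G major in second inversion.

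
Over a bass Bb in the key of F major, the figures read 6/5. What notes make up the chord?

The written figures 6/5 are shorthand for 6/5/3: the 3 is implied.
A third above Bb in this key is D.
A fifth above Bb in this key is F.
A sixth above Bb in this key is G.
Together with the bass Bb, this spells G minor seventh in first inversion.

Bb, D, F, G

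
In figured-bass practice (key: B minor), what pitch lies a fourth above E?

A

Counting 3 letter steps above E lands on A; in B minor, that letter is A.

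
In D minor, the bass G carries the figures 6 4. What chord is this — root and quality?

The figures 6 4 indicate a triad in second inversion.
In second inversion the root lies a fourth above the bass: a fourth above G in D minor is C.
The chord tones are G, C, E, giving C major.

C major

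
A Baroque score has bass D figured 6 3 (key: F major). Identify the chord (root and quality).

The figures 6 3 indicate a triad in first inversion.
In first inversion the root lies a sixth above the bass: a sixth above D in F major is Bb.
The chord tones are D, F, Bb, giving Bb major.

Bb major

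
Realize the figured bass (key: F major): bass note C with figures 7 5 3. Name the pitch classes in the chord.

A third above C in this key is E.
A fifth above C in this key is G.
A seventh above C in this key is Bb.
Together with the bass C, this spells C dominant seventh in root position.

C, E, G, Bb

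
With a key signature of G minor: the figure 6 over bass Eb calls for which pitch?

Counting 5 letter steps above Eb lands on C; in G minor, that letter is C.

C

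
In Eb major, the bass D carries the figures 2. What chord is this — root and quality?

The figures 2 indicate a seventh chord in third inversion.
In third inversion the root lies a second above the bass: a second above D in Eb major is Eb.
The chord tones are D, Eb, G, Bb, giving Eb major seventh.

Eb major seventh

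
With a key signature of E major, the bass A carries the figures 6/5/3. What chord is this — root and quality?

The figures 6/5/3 indicate a seventh chord in first inversion.
In first inversion the root lies a sixth above the bass: a sixth above A in E major is F#.
The chord tones are A, C#, E, F#, giving F# minor seventh.

F# minor seventh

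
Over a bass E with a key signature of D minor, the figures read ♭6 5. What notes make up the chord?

The written figures ♭6 5 are shorthand for 6/5/3: the 3 is implied.
A third above E in this key is G.
A fifth above E in this key is Bb.
A sixth above E in this key is C, lowered to Cb by the flat.

E, G, Bb, Cb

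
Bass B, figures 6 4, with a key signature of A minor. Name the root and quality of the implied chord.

The figures 6 4 indicate a triad in second inversion.
In second inversion the root lies a fourth above the bass: a fourth above B in A minor is E.
The chord tones are B, E, G, giving E minor.

E minor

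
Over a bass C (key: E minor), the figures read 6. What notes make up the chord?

C, E, A

The written figures 6 are shorthand for 6/3: the 3 is implied.
A third above C in this key is E.
A sixth above C in this key is A.
Together with the bass C, this spells A minor in first inversion.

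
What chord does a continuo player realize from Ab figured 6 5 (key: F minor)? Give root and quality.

F minor seventh

The figures 6 5 indicate a seventh chord in first inversion.
In first inversion the root lies a sixth above the bass: a sixth above Ab in F minor is F.
The chord tones are Ab, C, Eb, F, giving F minor seventh.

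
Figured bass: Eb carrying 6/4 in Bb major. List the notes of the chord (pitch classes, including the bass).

Eb, A, C

A fourth above Eb in this key is A.
A sixth above Eb in this key is C.
Together with the bass Eb, this spells A diminished in second inversion.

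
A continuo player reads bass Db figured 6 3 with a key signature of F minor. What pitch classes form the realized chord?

A third above Db in this key is F.
A sixth above Db in this key is Bb.
Together with the bass Db, this spells Bb minor in first inversion.

Db, F, Bb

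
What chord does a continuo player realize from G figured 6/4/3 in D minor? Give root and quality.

The figures 6/4/3 indicate a seventh chord in second inversion.
In second inversion the root lies a fourth above the bass: a fourth above G in D minor is C.
The chord tones are G, Bb, C, E, giving C dominant seventh.

C dominant seventh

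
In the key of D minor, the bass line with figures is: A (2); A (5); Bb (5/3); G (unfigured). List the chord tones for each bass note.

A, Bb, D, F | A, C, E | Bb, D, F | G, Bb, D

A (6/4/2): A, Bb, D, F.
A (5/3): A, C, E.
Bb (5/3): Bb, D, F.
G (5/3): G, Bb, D.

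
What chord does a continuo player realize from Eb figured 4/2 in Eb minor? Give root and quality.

The figures 4/2 indicate a seventh chord in third inversion.
In third inversion the root lies a second above the bass: a second above Eb in Eb minor is F.
The chord tones are Eb, F, Ab, Cb, giving F half-diminished seventh.

F half-diminished seventh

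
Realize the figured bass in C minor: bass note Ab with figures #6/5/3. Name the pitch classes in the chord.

Ab, C, Eb, F#

A third above Ab in this key is C.
A fifth above Ab in this key is Eb.
A sixth above Ab in this key is F, raised to F# by the sharp.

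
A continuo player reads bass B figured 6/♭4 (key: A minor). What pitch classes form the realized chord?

A fourth above B in this key is E, lowered to Eb by the flat.
A sixth above B in this key is G.
Together with the bass B, this spells Eb augmented in second inversion.

B, Eb, G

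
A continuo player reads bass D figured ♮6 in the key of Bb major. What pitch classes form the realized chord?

The written figures ♮6 are shorthand for 6/3: the 3 is implied.
A third above D in this key is F.
A sixth above D in this key is Bb, made natural (B) by the ♮ figure.
Together with the bass D, this spells B diminished in first inversion.

D, F, B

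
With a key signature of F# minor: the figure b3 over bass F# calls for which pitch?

Counting 2 letter steps above F# lands on A; in F# minor, that letter is A.
The b3 figure lowers it a semitone, giving Ab.

Ab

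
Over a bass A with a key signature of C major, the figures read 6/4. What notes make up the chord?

A, D, F

A fourth above A in this key is D.
A sixth above A in this key is F.
Together with the bass A, this spells D minor in second inversion.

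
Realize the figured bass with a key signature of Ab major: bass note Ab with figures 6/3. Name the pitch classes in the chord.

A third above Ab in this key is C.
A sixth above Ab in this key is F.
Together with the bass Ab, this spells F minor in first inversion.

Ab, C, F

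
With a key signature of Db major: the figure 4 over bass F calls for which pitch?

Bb

Counting 3 letter steps above F lands on B; in Db major, that letter is Bb.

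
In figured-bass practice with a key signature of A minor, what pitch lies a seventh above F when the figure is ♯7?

E#

Counting 6 letter steps above F lands on E; in A minor, that letter is E.
The #7 figure raises it a semitone, giving E#.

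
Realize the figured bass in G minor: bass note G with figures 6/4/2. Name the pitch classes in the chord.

A second above G in this key is A.
A fourth above G in this key is C.
A sixth above G in this key is Eb.
Together with the bass G, this spells A half-diminished seventh in third inversion.

G, A, C, Eb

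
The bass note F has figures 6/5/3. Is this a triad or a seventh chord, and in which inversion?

Intervals of 6/5/3 above the bass form a seventh chord; the bass is the third, so this is first inversion.

seventh chord, first inversion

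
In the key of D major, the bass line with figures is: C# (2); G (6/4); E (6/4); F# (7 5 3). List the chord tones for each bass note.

C#, D, F#, A | G, C#, E | E, A, C# | F#, A, C#, E

C# (6/4/2): C#, D, F#, A.
G (6/4): G, C#, E.
E (6/4): E, A, C#.
F# (7/5/3): F#, A, C#, E.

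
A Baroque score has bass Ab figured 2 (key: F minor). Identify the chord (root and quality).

The figures 2 indicate a seventh chord in third inversion.
In third inversion the root lies a second above the bass: a second above Ab in F minor is Bb.
The chord tones are Ab, Bb, Db, F, giving Bb minor seventh.

Bb minor seventh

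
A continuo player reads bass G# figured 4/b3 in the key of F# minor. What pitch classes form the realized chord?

The written figures 4/b3 are shorthand for 6/4/3: the 6 is implied.
A third above G# in this key is B, lowered to Bb by the flat.
A fourth above G# in this key is C#.
A sixth above G# in this key is E.

G#, Bb, C#, E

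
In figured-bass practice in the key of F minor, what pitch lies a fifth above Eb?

Counting 4 letter steps above Eb lands on B; in F minor, that letter is Bb.

Bb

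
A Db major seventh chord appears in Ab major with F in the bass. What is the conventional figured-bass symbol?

6/5

F is the third of Db major seventh, so the chord is in first inversion.
A seventh chord in first inversion is figured 6/5/3, conventionally abbreviated 6/5.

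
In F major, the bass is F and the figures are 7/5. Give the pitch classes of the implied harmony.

F, A, C, E

The written figures 7/5 are shorthand for 7/5/3: the 3 is implied.
A third above F in this key is A.
A fifth above F in this key is C.
A seventh above F in this key is E.
Together with the bass F, this spells F major seventh in root position.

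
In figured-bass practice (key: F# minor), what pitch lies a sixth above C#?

Counting 5 letter steps above C# lands on A; in F# minor, that letter is A.

A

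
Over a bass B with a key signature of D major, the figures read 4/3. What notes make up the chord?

The written figures 4/3 are shorthand for 6/4/3: the 6 is implied.
A third above B in this key is D.
A fourth above B in this key is E.
A sixth above B in this key is G.
Together with the bass B, this spells E minor seventh in second inversion.

B, D, E, G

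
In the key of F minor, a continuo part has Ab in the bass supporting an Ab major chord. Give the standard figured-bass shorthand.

Ab is the root of Ab major, so the chord is in root position.
A triad in root position is figured 5/3, conventionally abbreviated (no figures — root-position triad).

no figures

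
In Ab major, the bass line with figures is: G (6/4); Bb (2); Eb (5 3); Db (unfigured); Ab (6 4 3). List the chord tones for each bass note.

G (6/4): G, C, Eb.
Bb (6/4/2): Bb, C, Eb, G.
Eb (5/3): Eb, G, Bb.
Db (5/3): Db, F, Ab.
Ab (6/4/3): Ab, C, Db, F.

G, C, Eb | Bb, C, Eb, G | Eb, G, Bb | Db, F, Ab | Ab, C, Db, F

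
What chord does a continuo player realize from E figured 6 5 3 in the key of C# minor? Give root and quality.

The figures 6 5 3 indicate a seventh chord in first inversion.
In first inversion the root lies a sixth above the bass: a sixth above E in C# minor is C#.
The chord tones are E, G#, B, C#, giving C# minor seventh.

C# minor seventh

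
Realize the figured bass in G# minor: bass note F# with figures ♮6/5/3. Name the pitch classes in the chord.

F#, A#, C#, D

A third above F# in this key is A#.
A fifth above F# in this key is C#.
A sixth above F# in this key is D#, made natural (D) by the ♮ figure.
Together with the bass F#, this spells D augmented major seventh in first inversion.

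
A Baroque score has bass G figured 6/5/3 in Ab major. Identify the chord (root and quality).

The figures 6/5/3 indicate a seventh chord in first inversion.
In first inversion the root lies a sixth above the bass: a sixth above G in Ab major is Eb.
The chord tones are G, Bb, Db, Eb, giving Eb dominant seventh.

Eb dominant seventh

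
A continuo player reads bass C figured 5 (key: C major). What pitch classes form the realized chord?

The written figures 5 are shorthand for 5/3: the 3 is implied.
A third above C in this key is E.
A fifth above C in this key is G.
Together with the bass C, this spells C major in root position.

C, E, G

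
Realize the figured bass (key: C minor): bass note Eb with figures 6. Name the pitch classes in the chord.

The written figures 6 are shorthand for 6/3: the 3 is implied.
A third above Eb in this key is G.
A sixth above Eb in this key is C.
Together with the bass Eb, this spells C minor in first inversion.

Eb, G, C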